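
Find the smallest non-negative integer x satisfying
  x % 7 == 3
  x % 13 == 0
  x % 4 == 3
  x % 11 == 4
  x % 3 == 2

The moduli are pairwise coprime; N = 7·13·4·11·3 = 12012.
N/7 = 1716; 1716 ≡ 1 (mod 7), inverse 1.
N/13 = 924; 924 ≡ 1 (mod 13), inverse 1.
N/4 = 3003; 3003 ≡ 3 (mod 4); 3·3 ≡ 1, so inverse 3.
N/11 = 1092; 1092 ≡ 3 (mod 11); 3·4 ≡ 1, so inverse 4.
N/3 = 4004; 4004 ≡ 2 (mod 3); 2·2 ≡ 1, so inverse 2.
x ≡ 3·1716·1 + 0·924·1 + 3·3003·3 + 4·1092·4 + 2·4004·2 = 65663.
65663 mod 12012 = 5603.

5603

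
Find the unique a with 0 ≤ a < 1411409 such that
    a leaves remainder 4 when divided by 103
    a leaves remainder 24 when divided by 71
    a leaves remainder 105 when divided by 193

The moduli are pairwise coprime; N = 103·71·193 = 1411409.
N/103 = 13703; 13703 ≡ 4 (mod 103); 4·26 ≡ 1, so inverse 26.
N/71 = 19879; 19879 ≡ 70 (mod 71); 70·70 ≡ 1, so inverse 70.
N/193 = 7313; 7313 ≡ 172 (mod 193); 172·147 ≡ 1, so inverse 147.
a ≡ 4·13703·26 + 24·19879·70 + 105·7313·147 = 147697987.
147697987 mod 1411409 = 911451.

911451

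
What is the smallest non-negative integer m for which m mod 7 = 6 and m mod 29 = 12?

41

From m ≡ 6 (mod 7) write m = 6 + 7t. Substituting into m ≡ 12 (mod 29) gives 7t ≡ 6 (mod 29), and since 7⁻¹ ≡ 25 (mod 29), t ≡ 5. Hence m ≡ 6 + 7·5 = 41 (mod 203).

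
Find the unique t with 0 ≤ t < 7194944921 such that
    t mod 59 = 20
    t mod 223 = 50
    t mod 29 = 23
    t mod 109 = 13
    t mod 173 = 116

The moduli are pairwise coprime; N = 59·223·29·109·173 = 7194944921.
N/59 = 121948219; 121948219 ≡ 57 (mod 59); 57·29 ≡ 1, so inverse 29.
N/223 = 32264327; 32264327 ≡ 18 (mod 223); 18·62 ≡ 1, so inverse 62.
N/29 = 248101549; 248101549 ≡ 24 (mod 29); 24·23 ≡ 1, so inverse 23.
N/109 = 66008669; 66008669 ≡ 13 (mod 109); 13·42 ≡ 1, so inverse 42.
N/173 = 41589277; 41589277 ≡ 77 (mod 173); 77·9 ≡ 1, so inverse 9.
t ≡ 20·121948219·29 + 50·32264327·62 + 23·248101549·23 + 13·66008669·42 + 116·41589277·9 = 381455038603.
381455038603 mod 7194944921 = 122957790.

122957790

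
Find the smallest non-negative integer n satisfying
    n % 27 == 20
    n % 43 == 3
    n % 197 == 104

213455

The moduli are pairwise coprime; M = 27·43·197 = 228717.
M/27 = 8471; 8471 ≡ 20 (mod 27); 20·23 ≡ 1, so inverse 23.
M/43 = 5319; 5319 ≡ 30 (mod 43); 30·33 ≡ 1, so inverse 33.
M/197 = 1161; 1161 ≡ 176 (mod 197); 176·75 ≡ 1, so inverse 75.
n ≡ 20·8471·23 + 3·5319·33 + 104·1161·75 = 13479041.
13479041 mod 228717 = 213455.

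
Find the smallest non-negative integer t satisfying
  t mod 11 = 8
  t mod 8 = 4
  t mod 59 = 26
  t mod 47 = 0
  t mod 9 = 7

1707604

Combine the congruences pairwise.
From t ≡ 8 (mod 11) write t = 8 + 11s. Substituting into t ≡ 4 (mod 8) gives 11s ≡ 4 (mod 8), and since 3⁻¹ ≡ 3 (mod 8), s ≡ 4. Hence t ≡ 8 + 11·4 = 52 (mod 88).
From t ≡ 52 (mod 88) write t = 52 + 88s. Substituting into t ≡ 26 (mod 59) gives 88s ≡ 33 (mod 59), and since 29⁻¹ ≡ 57 (mod 59), s ≡ 52. Hence t ≡ 52 + 88·52 = 4628 (mod 5192).
From t ≡ 4628 (mod 5192) write t = 4628 + 5192s. Substituting into t ≡ 0 (mod 47) gives 5192s ≡ 25 (mod 47), and since 22⁻¹ ≡ 15 (mod 47), s ≡ 46. Hence t ≡ 4628 + 5192·46 = 243460 (mod 244024).
From t ≡ 243460 (mod 244024) write t = 243460 + 244024s. Substituting into t ≡ 7 (mod 9) gives 244024s ≡ 6 (mod 9), and since 7⁻¹ ≡ 4 (mod 9), s ≡ 6. Hence t ≡ 243460 + 244024·6 = 1707604 (mod 2196216).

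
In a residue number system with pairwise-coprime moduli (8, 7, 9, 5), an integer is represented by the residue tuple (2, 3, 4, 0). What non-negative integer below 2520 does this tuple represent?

The moduli are pairwise coprime; N = 8·7·9·5 = 2520.
N/8 = 315; 315 ≡ 3 (mod 8); 3·3 ≡ 1, so inverse 3.
N/7 = 360; 360 ≡ 3 (mod 7); 3·5 ≡ 1, so inverse 5.
N/9 = 280; 280 ≡ 1 (mod 9), inverse 1.
N/5 = 504; 504 ≡ 4 (mod 5); 4·4 ≡ 1, so inverse 4.
x ≡ 2·315·3 + 3·360·5 + 4·280·1 + 0·504·4 = 8410.
8410 mod 2520 = 850.

850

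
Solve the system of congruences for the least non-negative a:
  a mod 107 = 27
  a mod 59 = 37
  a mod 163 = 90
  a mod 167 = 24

The moduli are pairwise coprime; N = 107·59·163·167 = 171846173.
N/107 = 1606039; 1606039 ≡ 76 (mod 107); 76·69 ≡ 1, so inverse 69.
N/59 = 2912647; 2912647 ≡ 53 (mod 59); 53·49 ≡ 1, so inverse 49.
N/163 = 1054271; 1054271 ≡ 150 (mod 163); 150·25 ≡ 1, so inverse 25.
N/167 = 1029019; 1029019 ≡ 132 (mod 167); 132·62 ≡ 1, so inverse 62.
a ≡ 27·1606039·69 + 37·2912647·49 + 90·1054271·25 + 24·1029019·62 = 12175969690.
12175969690 mod 171846173 = 146737580.

146737580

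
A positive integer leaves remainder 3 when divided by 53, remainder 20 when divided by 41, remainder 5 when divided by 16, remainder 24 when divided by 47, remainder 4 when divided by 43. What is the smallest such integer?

56280597

The moduli are pairwise coprime; N = 53·41·16·47·43 = 70266128.
N/53 = 1325776; 1325776 ≡ 34 (mod 53); 34·39 ≡ 1, so inverse 39.
N/41 = 1713808; 1713808 ≡ 8 (mod 41); 8·36 ≡ 1, so inverse 36.
N/16 = 4391633; 4391633 ≡ 1 (mod 16), inverse 1.
N/47 = 1495024; 1495024 ≡ 1 (mod 47), inverse 1.
N/43 = 1634096; 1634096 ≡ 10 (mod 43); 10·13 ≡ 1, so inverse 13.
x ≡ 3·1325776·39 + 20·1713808·36 + 5·4391633·1 + 24·1495024·1 + 4·1634096·13 = 1531869285.
1531869285 mod 70266128 = 56280597.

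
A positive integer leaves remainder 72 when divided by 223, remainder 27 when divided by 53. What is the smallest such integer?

Combine the congruences pairwise.
From x ≡ 72 (mod 223) write x = 72 + 223t. Substituting into x ≡ 27 (mod 53) gives 223t ≡ 8 (mod 53), and since 11⁻¹ ≡ 29 (mod 53), t ≡ 20. Hence x ≡ 72 + 223·20 = 4532 (mod 11819).

4532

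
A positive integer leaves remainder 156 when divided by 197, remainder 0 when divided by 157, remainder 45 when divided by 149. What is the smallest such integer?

3670660

The moduli are pairwise coprime; N = 197·157·149 = 4608421.
N/197 = 23393; 23393 ≡ 147 (mod 197); 147·130 ≡ 1, so inverse 130.
N/157 = 29353; 29353 ≡ 151 (mod 157); 151·26 ≡ 1, so inverse 26.
N/149 = 30929; 30929 ≡ 86 (mod 149); 86·26 ≡ 1, so inverse 26.
a ≡ 156·23393·130 + 0·29353·26 + 45·30929·26 = 510596970.
510596970 mod 4608421 = 3670660.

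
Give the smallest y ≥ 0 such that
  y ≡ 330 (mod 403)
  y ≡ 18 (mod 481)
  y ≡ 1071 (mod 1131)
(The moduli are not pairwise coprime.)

344895

Combine the congruences pairwise.
gcd(403, 481) = 13 and 13 | (18 − 330), so the pair is consistent; merging gives y ≡ 1942 (mod 14911), where 14911 = lcm(403, 481).
gcd(14911, 1131) = 13 and 13 | (1071 − 1942), so the pair is consistent; merging gives y ≡ 344895 (mod 1297257), where 1297257 = lcm(14911, 1131).
The solution is unique modulo lcm(403, 481, 1131) = 1297257.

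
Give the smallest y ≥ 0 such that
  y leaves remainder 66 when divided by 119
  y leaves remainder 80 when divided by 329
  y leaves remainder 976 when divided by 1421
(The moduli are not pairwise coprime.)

741317

Combine the congruences pairwise.
gcd(119, 329) = 7 and 7 | (80 − 66), so the pair is consistent; merging gives y ≡ 3041 (mod 5593), where 5593 = lcm(119, 329).
gcd(5593, 1421) = 7 and 7 | (976 − 3041), so the pair is consistent; merging gives y ≡ 741317 (mod 1135379), where 1135379 = lcm(5593, 1421).
The solution is unique modulo lcm(119, 329, 1421) = 1135379.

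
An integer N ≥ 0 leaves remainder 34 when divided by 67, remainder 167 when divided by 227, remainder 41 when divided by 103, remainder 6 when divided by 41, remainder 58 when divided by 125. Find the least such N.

232359183

The moduli are pairwise coprime; M = 67·227·103·41·125 = 8028450875.
M/67 = 119827625; 119827625 ≡ 1 (mod 67), inverse 1.
M/227 = 35367625; 35367625 ≡ 117 (mod 227); 117·130 ≡ 1, so inverse 130.
M/103 = 77946125; 77946125 ≡ 51 (mod 103); 51·101 ≡ 1, so inverse 101.
M/41 = 195815875; 195815875 ≡ 39 (mod 41); 39·20 ≡ 1, so inverse 20.
M/125 = 64227607; 64227607 ≡ 107 (mod 125); 107·118 ≡ 1, so inverse 118.
N ≡ 34·119827625·1 + 167·35367625·130 + 41·77946125·101 + 6·195815875·20 + 58·64227607·118 = 1557751828933.
1557751828933 mod 8028450875 = 232359183.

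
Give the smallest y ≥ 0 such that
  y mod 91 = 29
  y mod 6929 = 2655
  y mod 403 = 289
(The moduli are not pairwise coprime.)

1367668

Combine the congruences pairwise.
gcd(91, 6929) = 13 and 13 | (2655 − 29), so the pair is consistent; merging gives y ≡ 9584 (mod 48503), where 48503 = lcm(91, 6929).
gcd(48503, 403) = 13 and 13 | (289 − 9584), so the pair is consistent; merging gives y ≡ 1367668 (mod 1503593), where 1503593 = lcm(48503, 403).
The solution is unique modulo lcm(91, 6929, 403) = 1503593.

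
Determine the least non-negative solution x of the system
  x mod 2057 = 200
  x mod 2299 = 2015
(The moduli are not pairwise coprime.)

Combine the congruences pairwise.
gcd(2057, 2299) = 121 and 121 | (2015 − 200), so the pair is consistent; merging gives x ≡ 4314 (mod 39083), where 39083 = lcm(2057, 2299).
The solution is unique modulo lcm(2057, 2299) = 39083.

4314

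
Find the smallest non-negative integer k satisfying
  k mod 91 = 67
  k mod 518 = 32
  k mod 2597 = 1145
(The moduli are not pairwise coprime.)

Combine the congruences pairwise.
gcd(91, 518) = 7 and 7 | (32 − 67), so the pair is consistent; merging gives k ≡ 1068 (mod 6734), where 6734 = lcm(91, 518).
gcd(6734, 2597) = 7 and 7 | (1145 − 1068), so the pair is consistent; merging gives k ≡ 1125646 (mod 2498314), where 2498314 = lcm(6734, 2597).
The solution is unique modulo lcm(91, 518, 2597) = 2498314.

1125646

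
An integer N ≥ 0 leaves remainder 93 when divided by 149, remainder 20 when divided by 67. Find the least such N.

2030

Combine the congruences pairwise.
From N ≡ 93 (mod 149) write N = 93 + 149t. Substituting into N ≡ 20 (mod 67) gives 149t ≡ 61 (mod 67), and since 15⁻¹ ≡ 9 (mod 67), t ≡ 13. Hence N ≡ 93 + 149·13 = 2030 (mod 9983).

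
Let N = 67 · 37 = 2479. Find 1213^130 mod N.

Mod 67: 1213 ≡ 7; by Fermat, exponent reduces to 130 mod 66 = 64; 7^64 ≡ 26 (mod 67).
Mod 37: 1213 ≡ 29; by Fermat, exponent reduces to 130 mod 36 = 22; 29^22 ≡ 11 (mod 37).
Combine by CRT: x ≡ 26 (mod 67), x ≡ 11 (mod 37) ⇒ x ≡ 1232 (mod 2479).

1232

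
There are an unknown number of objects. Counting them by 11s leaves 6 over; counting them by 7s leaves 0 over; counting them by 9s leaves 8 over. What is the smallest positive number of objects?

413

From N ≡ 6 (mod 11) write N = 6 + 11t. Substituting into N ≡ 0 (mod 7) gives 11t ≡ 1 (mod 7), and since 4⁻¹ ≡ 2 (mod 7), t ≡ 2. Hence N ≡ 6 + 11·2 = 28 (mod 77).
From N ≡ 28 (mod 77) write N = 28 + 77t. Substituting into N ≡ 8 (mod 9) gives 77t ≡ 7 (mod 9), and since 5⁻¹ ≡ 2 (mod 9), t ≡ 5. Hence N ≡ 28 + 77·5 = 413 (mod 693).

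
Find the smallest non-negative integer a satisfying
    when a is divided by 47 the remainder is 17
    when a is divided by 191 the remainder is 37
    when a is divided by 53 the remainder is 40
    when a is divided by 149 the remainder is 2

Combine the congruences pairwise.
From a ≡ 17 (mod 47) write a = 17 + 47t. Substituting into a ≡ 37 (mod 191) gives 47t ≡ 20 (mod 191), and since 47⁻¹ ≡ 126 (mod 191), t ≡ 37. Hence a ≡ 17 + 47·37 = 1756 (mod 8977).
From a ≡ 1756 (mod 8977) write a = 1756 + 8977t. Substituting into a ≡ 40 (mod 53) gives 8977t ≡ 33 (mod 53), and since 20⁻¹ ≡ 8 (mod 53), t ≡ 52. Hence a ≡ 1756 + 8977·52 = 468560 (mod 475781).
From a ≡ 468560 (mod 475781) write a = 468560 + 475781t. Substituting into a ≡ 2 (mod 149) gives 475781t ≡ 47 (mod 149), and since 24⁻¹ ≡ 118 (mod 149), t ≡ 33. Hence a ≡ 468560 + 475781·33 = 16169333 (mod 70891369).

16169333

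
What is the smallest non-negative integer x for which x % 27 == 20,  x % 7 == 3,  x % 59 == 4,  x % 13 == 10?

The moduli are pairwise coprime; N = 27·7·59·13 = 144963.
N/27 = 5369; 5369 ≡ 23 (mod 27); 23·20 ≡ 1, so inverse 20.
N/7 = 20709; 20709 ≡ 3 (mod 7); 3·5 ≡ 1, so inverse 5.
N/59 = 2457; 2457 ≡ 38 (mod 59); 38·14 ≡ 1, so inverse 14.
N/13 = 11151; 11151 ≡ 10 (mod 13); 10·4 ≡ 1, so inverse 4.
x ≡ 20·5369·20 + 3·20709·5 + 4·2457·14 + 10·11151·4 = 3041867.
3041867 mod 144963 = 142607.

142607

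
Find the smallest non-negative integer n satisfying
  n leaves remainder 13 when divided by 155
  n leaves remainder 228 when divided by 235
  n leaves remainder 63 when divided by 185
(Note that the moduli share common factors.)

gcd(155, 235) = 5 and 5 | (228 − 13), so the pair is consistent; merging gives n ≡ 1873 (mod 7285), where 7285 = lcm(155, 235).
gcd(7285, 185) = 5 and 5 | (63 − 1873), so the pair is consistent; merging gives n ≡ 198568 (mod 269545), where 269545 = lcm(7285, 185).
The solution is unique modulo lcm(155, 235, 185) = 269545.

198568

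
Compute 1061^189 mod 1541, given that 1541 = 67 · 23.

Mod 67: 1061 ≡ 56; by Fermat, exponent reduces to 189 mod 66 = 57; 56^57 ≡ 25 (mod 67).
Mod 23: 1061 ≡ 3; by Fermat, exponent reduces to 189 mod 22 = 13; 3^13 ≡ 9 (mod 23).
Combine by CRT: x ≡ 25 (mod 67), x ≡ 9 (mod 23) ⇒ x ≡ 561 (mod 1541).

561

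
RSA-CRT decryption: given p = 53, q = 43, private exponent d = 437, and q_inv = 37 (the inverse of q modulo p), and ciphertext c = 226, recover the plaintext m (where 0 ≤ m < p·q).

d_p = d mod (p−1) = 437 mod 52 = 21; d_q = d mod (q−1) = 17.
m₁ = c^(d_p) mod p: c ≡ 14 (mod 53), and 14^21 mod 53 = 8.
m₂ = c^(d_q) mod q: c ≡ 11 (mod 43), and 11^17 mod 43 = 41.
h = q_inv·(m₁ − m₂) mod p = 37·(8 − 41) mod 53 = 51.
m = m₂ + h·q = 41 + 51·43 = 2234.

2234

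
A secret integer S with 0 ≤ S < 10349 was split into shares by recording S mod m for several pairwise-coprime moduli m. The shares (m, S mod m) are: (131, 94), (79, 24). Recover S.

From S ≡ 94 (mod 131) write S = 94 + 131t. Substituting into S ≡ 24 (mod 79) gives 131t ≡ 9 (mod 79), and since 52⁻¹ ≡ 38 (mod 79), t ≡ 26. Hence S ≡ 94 + 131·26 = 3500 (mod 10349).

3500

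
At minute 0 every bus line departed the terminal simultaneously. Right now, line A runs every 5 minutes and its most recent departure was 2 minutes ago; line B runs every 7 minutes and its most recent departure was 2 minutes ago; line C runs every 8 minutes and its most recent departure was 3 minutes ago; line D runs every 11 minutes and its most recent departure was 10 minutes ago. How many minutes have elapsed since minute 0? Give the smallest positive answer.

2067

The moduli are pairwise coprime; N = 5·7·8·11 = 3080.
N/5 = 616; 616 ≡ 1 (mod 5), inverse 1.
N/7 = 440; 440 ≡ 6 (mod 7); 6·6 ≡ 1, so inverse 6.
N/8 = 385; 385 ≡ 1 (mod 8), inverse 1.
N/11 = 280; 280 ≡ 5 (mod 11); 5·9 ≡ 1, so inverse 9.
t ≡ 2·616·1 + 2·440·6 + 3·385·1 + 10·280·9 = 32867.
32867 mod 3080 = 2067.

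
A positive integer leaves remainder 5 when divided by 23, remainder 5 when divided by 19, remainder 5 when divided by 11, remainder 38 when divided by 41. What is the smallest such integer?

153829

The moduli are pairwise coprime; N = 23·19·11·41 = 197087.
N/23 = 8569; 8569 ≡ 13 (mod 23); 13·16 ≡ 1, so inverse 16.
N/19 = 10373; 10373 ≡ 18 (mod 19); 18·18 ≡ 1, so inverse 18.
N/11 = 17917; 17917 ≡ 9 (mod 11); 9·5 ≡ 1, so inverse 5.
N/41 = 4807; 4807 ≡ 10 (mod 41); 10·37 ≡ 1, so inverse 37.
k ≡ 5·8569·16 + 5·10373·18 + 5·17917·5 + 38·4807·37 = 8825657.
8825657 mod 197087 = 153829.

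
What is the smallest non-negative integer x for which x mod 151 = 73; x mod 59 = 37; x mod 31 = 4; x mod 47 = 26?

3655028

From x ≡ 73 (mod 151) write x = 73 + 151t. Substituting into x ≡ 37 (mod 59) gives 151t ≡ 23 (mod 59), and since 33⁻¹ ≡ 34 (mod 59), t ≡ 15. Hence x ≡ 73 + 151·15 = 2338 (mod 8909).
From x ≡ 2338 (mod 8909) write x = 2338 + 8909t. Substituting into x ≡ 4 (mod 31) gives 8909t ≡ 22 (mod 31), and since 12⁻¹ ≡ 13 (mod 31), t ≡ 7. Hence x ≡ 2338 + 8909·7 = 64701 (mod 276179).
From x ≡ 64701 (mod 276179) write x = 64701 + 276179t. Substituting into x ≡ 26 (mod 47) gives 276179t ≡ 44 (mod 47), and since 7⁻¹ ≡ 27 (mod 47), t ≡ 13. Hence x ≡ 64701 + 276179·13 = 3655028 (mod 12980413).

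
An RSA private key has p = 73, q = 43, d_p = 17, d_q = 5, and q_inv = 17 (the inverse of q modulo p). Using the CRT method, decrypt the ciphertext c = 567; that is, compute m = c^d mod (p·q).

518

m₁ = c^(d_p) mod p: c ≡ 56 (mod 73), and 56^17 mod 73 = 7.
m₂ = c^(d_q) mod q: c ≡ 8 (mod 43), and 8^5 mod 43 = 2.
h = q_inv·(m₁ − m₂) mod p = 17·(7 − 2) mod 73 = 12.
m = m₂ + h·q = 2 + 12·43 = 518.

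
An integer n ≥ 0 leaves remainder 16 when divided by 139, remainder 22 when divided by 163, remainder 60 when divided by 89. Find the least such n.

1399051

The moduli are pairwise coprime; M = 139·163·89 = 2016473.
M/139 = 14507; 14507 ≡ 51 (mod 139); 51·30 ≡ 1, so inverse 30.
M/163 = 12371; 12371 ≡ 146 (mod 163); 146·115 ≡ 1, so inverse 115.
M/89 = 22657; 22657 ≡ 51 (mod 89); 51·7 ≡ 1, so inverse 7.
n ≡ 16·14507·30 + 22·12371·115 + 60·22657·7 = 47777930.
47777930 mod 2016473 = 1399051.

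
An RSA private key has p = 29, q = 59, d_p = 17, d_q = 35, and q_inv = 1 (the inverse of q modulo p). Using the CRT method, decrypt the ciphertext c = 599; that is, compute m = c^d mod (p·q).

m₁ = c^(d_p) mod p: c ≡ 19 (mod 29), and 19^17 mod 29 = 14.
m₂ = c^(d_q) mod q: c ≡ 9 (mod 59), and 9^35 mod 59 = 28.
h = q_inv·(m₁ − m₂) mod p = 1·(14 − 28) mod 29 = 15.
m = m₂ + h·q = 28 + 15·59 = 913.

913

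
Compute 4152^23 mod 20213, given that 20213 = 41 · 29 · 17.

Mod 41: 4152 ≡ 11; 11^23 ≡ 22 (mod 41).
Mod 29: 4152 ≡ 5; 5^23 ≡ 4 (mod 29).
Mod 17: 4152 ≡ 4; by Fermat, exponent reduces to 23 mod 16 = 7; 4^7 ≡ 13 (mod 17).
Combine by CRT: x ≡ 22 (mod 41), x ≡ 4 (mod 29), x ≡ 13 (mod 17) ⇒ x ≡ 18390 (mod 20213).

18390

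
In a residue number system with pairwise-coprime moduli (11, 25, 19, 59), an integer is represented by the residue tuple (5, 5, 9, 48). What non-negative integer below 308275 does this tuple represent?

175455

From x ≡ 5 (mod 11) write x = 5 + 11t. Substituting into x ≡ 5 (mod 25) gives 11t ≡ 0 (mod 25), and since 11⁻¹ ≡ 16 (mod 25), t ≡ 0. Hence x ≡ 5 + 11·0 = 5 (mod 275).
From x ≡ 5 (mod 275) write x = 5 + 275t. Substituting into x ≡ 9 (mod 19) gives 275t ≡ 4 (mod 19), and since 9⁻¹ ≡ 17 (mod 19), t ≡ 11. Hence x ≡ 5 + 275·11 = 3030 (mod 5225).
From x ≡ 3030 (mod 5225) write x = 3030 + 5225t. Substituting into x ≡ 48 (mod 59) gives 5225t ≡ 27 (mod 59), and since 33⁻¹ ≡ 34 (mod 59), t ≡ 33. Hence x ≡ 3030 + 5225·33 = 175455 (mod 308275).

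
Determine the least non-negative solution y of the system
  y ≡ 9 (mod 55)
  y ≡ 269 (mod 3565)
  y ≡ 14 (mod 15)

gcd(55, 3565) = 5 and 5 | (269 − 9), so the pair is consistent; merging gives y ≡ 14529 (mod 39215), where 39215 = lcm(55, 3565).
gcd(39215, 15) = 5 and 5 | (14 − 14529), so the pair is consistent; merging gives y ≡ 53744 (mod 117645), where 117645 = lcm(39215, 15).
The solution is unique modulo lcm(55, 3565, 15) = 117645.

53744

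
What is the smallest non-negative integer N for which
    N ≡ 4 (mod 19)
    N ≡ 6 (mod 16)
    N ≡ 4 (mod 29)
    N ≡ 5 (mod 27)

The moduli are pairwise coprime; M = 19·16·29·27 = 238032.
M/19 = 12528; 12528 ≡ 7 (mod 19); 7·11 ≡ 1, so inverse 11.
M/16 = 14877; 14877 ≡ 13 (mod 16); 13·5 ≡ 1, so inverse 5.
M/29 = 8208; 8208 ≡ 1 (mod 29), inverse 1.
M/27 = 8816; 8816 ≡ 14 (mod 27); 14·2 ≡ 1, so inverse 2.
N ≡ 4·12528·11 + 6·14877·5 + 4·8208·1 + 5·8816·2 = 1118534.
1118534 mod 238032 = 166406.

166406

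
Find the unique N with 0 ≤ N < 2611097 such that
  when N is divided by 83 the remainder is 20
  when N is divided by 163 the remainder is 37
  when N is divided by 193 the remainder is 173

997597

From N ≡ 20 (mod 83) write N = 20 + 83t. Substituting into N ≡ 37 (mod 163) gives 83t ≡ 17 (mod 163), and since 83⁻¹ ≡ 55 (mod 163), t ≡ 120. Hence N ≡ 20 + 83·120 = 9980 (mod 13529).
From N ≡ 9980 (mod 13529) write N = 9980 + 13529t. Substituting into N ≡ 173 (mod 193) gives 13529t ≡ 36 (mod 193), and since 19⁻¹ ≡ 61 (mod 193), t ≡ 73. Hence N ≡ 9980 + 13529·73 = 997597 (mod 2611097).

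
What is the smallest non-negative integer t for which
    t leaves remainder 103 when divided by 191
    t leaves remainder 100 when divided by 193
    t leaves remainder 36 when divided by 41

1087848

The moduli are pairwise coprime; N = 191·193·41 = 1511383.
N/191 = 7913; 7913 ≡ 82 (mod 191); 82·7 ≡ 1, so inverse 7.
N/193 = 7831; 7831 ≡ 111 (mod 193); 111·40 ≡ 1, so inverse 40.
N/41 = 36863; 36863 ≡ 4 (mod 41); 4·31 ≡ 1, so inverse 31.
t ≡ 103·7913·7 + 100·7831·40 + 36·36863·31 = 78168381.
78168381 mod 1511383 = 1087848.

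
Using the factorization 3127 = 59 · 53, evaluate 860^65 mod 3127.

1984

Mod 59: 860 ≡ 34; by Fermat, exponent reduces to 65 mod 58 = 7; 34^7 ≡ 37 (mod 59).
Mod 53: 860 ≡ 12; by Fermat, exponent reduces to 65 mod 52 = 13; 12^13 ≡ 23 (mod 53).
Combine by CRT: x ≡ 37 (mod 59), x ≡ 23 (mod 53) ⇒ x ≡ 1984 (mod 3127).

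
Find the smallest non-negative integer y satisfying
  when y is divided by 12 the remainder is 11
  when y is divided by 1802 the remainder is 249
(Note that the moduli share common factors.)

Combine the congruences pairwise.
gcd(12, 1802) = 2 and 2 | (249 − 11), so the pair is consistent; merging gives y ≡ 2051 (mod 10812), where 10812 = lcm(12, 1802).
The solution is unique modulo lcm(12, 1802) = 10812.

2051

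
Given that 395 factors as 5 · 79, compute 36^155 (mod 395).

11

Mod 5: 36 ≡ 1; by Fermat, exponent reduces to 155 mod 4 = 3; 1^3 ≡ 1 (mod 5).
Mod 79: 36 ≡ 36; by Fermat, exponent reduces to 155 mod 78 = 77; 36^77 ≡ 11 (mod 79).
Combine by CRT: x ≡ 1 (mod 5), x ≡ 11 (mod 79) ⇒ x ≡ 11 (mod 395).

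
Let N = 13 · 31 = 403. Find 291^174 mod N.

Mod 13: 291 ≡ 5; by Fermat, exponent reduces to 174 mod 12 = 6; 5^6 ≡ 12 (mod 13).
Mod 31: 291 ≡ 12; by Fermat, exponent reduces to 174 mod 30 = 24; 12^24 ≡ 16 (mod 31).
Combine by CRT: x ≡ 12 (mod 13), x ≡ 16 (mod 31) ⇒ x ≡ 233 (mod 403).

233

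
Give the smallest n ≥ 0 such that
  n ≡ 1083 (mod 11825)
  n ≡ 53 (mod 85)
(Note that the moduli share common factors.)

190283

gcd(11825, 85) = 5 and 5 | (53 − 1083), so the pair is consistent; merging gives n ≡ 190283 (mod 201025), where 201025 = lcm(11825, 85).
The solution is unique modulo lcm(11825, 85) = 201025.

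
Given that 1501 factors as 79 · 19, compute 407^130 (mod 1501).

Mod 79: 407 ≡ 12; by Fermat, exponent reduces to 130 mod 78 = 52; 12^52 ≡ 1 (mod 79).
Mod 19: 407 ≡ 8; by Fermat, exponent reduces to 130 mod 18 = 4; 8^4 ≡ 11 (mod 19).
Combine by CRT: x ≡ 1 (mod 79), x ≡ 11 (mod 19) ⇒ x ≡ 1265 (mod 1501).

1265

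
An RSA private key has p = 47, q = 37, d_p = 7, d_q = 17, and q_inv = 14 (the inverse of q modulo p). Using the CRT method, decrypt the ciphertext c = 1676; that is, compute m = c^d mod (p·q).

m₁ = c^(d_p) mod p: c ≡ 31 (mod 47), and 31^7 mod 47 = 15.
m₂ = c^(d_q) mod q: c ≡ 11 (mod 37), and 11^17 mod 37 = 27.
h = q_inv·(m₁ − m₂) mod p = 14·(15 − 27) mod 47 = 20.
m = m₂ + h·q = 27 + 20·37 = 767.

767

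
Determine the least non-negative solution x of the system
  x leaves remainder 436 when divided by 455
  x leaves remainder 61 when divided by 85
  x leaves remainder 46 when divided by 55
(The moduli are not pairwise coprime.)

83701

gcd(455, 85) = 5 and 5 | (61 − 436), so the pair is consistent; merging gives x ≡ 6351 (mod 7735), where 7735 = lcm(455, 85).
gcd(7735, 55) = 5 and 5 | (46 − 6351), so the pair is consistent; merging gives x ≡ 83701 (mod 85085), where 85085 = lcm(7735, 55).
The solution is unique modulo lcm(455, 85, 55) = 85085.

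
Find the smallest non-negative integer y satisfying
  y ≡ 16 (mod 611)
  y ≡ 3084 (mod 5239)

Combine the congruences pairwise.
gcd(611, 5239) = 13 and 13 | (3084 − 16), so the pair is consistent; merging gives y ≡ 212644 (mod 246233), where 246233 = lcm(611, 5239).
The solution is unique modulo lcm(611, 5239) = 246233.

212644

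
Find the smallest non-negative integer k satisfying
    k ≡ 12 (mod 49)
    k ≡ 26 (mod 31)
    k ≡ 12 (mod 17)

10008

Combine the congruences pairwise.
From k ≡ 12 (mod 49) write k = 12 + 49t. Substituting into k ≡ 26 (mod 31) gives 49t ≡ 14 (mod 31), and since 18⁻¹ ≡ 19 (mod 31), t ≡ 18. Hence k ≡ 12 + 49·18 = 894 (mod 1519).
From k ≡ 894 (mod 1519) write k = 894 + 1519t. Substituting into k ≡ 12 (mod 17) gives 1519t ≡ 2 (mod 17), and since 6⁻¹ ≡ 3 (mod 17), t ≡ 6. Hence k ≡ 894 + 1519·6 = 10008 (mod 25823).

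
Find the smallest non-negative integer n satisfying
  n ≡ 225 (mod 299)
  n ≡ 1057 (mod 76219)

687028

gcd(299, 76219) = 13 and 13 | (1057 − 225), so the pair is consistent; merging gives n ≡ 687028 (mod 1753037), where 1753037 = lcm(299, 76219).
The solution is unique modulo lcm(299, 76219) = 1753037.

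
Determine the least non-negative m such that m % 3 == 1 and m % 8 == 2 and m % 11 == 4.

202

From m ≡ 1 (mod 3) write m = 1 + 3t. Substituting into m ≡ 2 (mod 8) gives 3t ≡ 1 (mod 8), and since 3⁻¹ ≡ 3 (mod 8), t ≡ 3. Hence m ≡ 1 + 3·3 = 10 (mod 24).
From m ≡ 10 (mod 24) write m = 10 + 24t. Substituting into m ≡ 4 (mod 11) gives 24t ≡ 5 (mod 11), and since 2⁻¹ ≡ 6 (mod 11), t ≡ 8. Hence m ≡ 10 + 24·8 = 202 (mod 264).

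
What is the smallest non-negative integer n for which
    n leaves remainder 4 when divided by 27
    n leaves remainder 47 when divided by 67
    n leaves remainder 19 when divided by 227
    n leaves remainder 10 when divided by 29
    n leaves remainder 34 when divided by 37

The moduli are pairwise coprime; M = 27·67·227·29·37 = 440619939.
M/27 = 16319257; 16319257 ≡ 25 (mod 27); 25·13 ≡ 1, so inverse 13.
M/67 = 6576417; 6576417 ≡ 32 (mod 67); 32·44 ≡ 1, so inverse 44.
M/227 = 1941057; 1941057 ≡ 207 (mod 227); 207·34 ≡ 1, so inverse 34.
M/29 = 15193791; 15193791 ≡ 24 (mod 29); 24·23 ≡ 1, so inverse 23.
M/37 = 11908647; 11908647 ≡ 12 (mod 37); 12·34 ≡ 1, so inverse 34.
n ≡ 4·16319257·13 + 47·6576417·44 + 19·1941057·34 + 10·15193791·23 + 34·11908647·34 = 32963522404.
32963522404 mod 440619939 = 357646918.

357646918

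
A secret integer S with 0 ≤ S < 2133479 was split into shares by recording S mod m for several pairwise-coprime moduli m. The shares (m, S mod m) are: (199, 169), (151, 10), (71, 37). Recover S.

1747986

Combine the congruences pairwise.
From S ≡ 169 (mod 199) write S = 169 + 199t. Substituting into S ≡ 10 (mod 151) gives 199t ≡ 143 (mod 151), and since 48⁻¹ ≡ 129 (mod 151), t ≡ 25. Hence S ≡ 169 + 199·25 = 5144 (mod 30049).
From S ≡ 5144 (mod 30049) write S = 5144 + 30049t. Substituting into S ≡ 37 (mod 71) gives 30049t ≡ 5 (mod 71), and since 16⁻¹ ≡ 40 (mod 71), t ≡ 58. Hence S ≡ 5144 + 30049·58 = 1747986 (mod 2133479).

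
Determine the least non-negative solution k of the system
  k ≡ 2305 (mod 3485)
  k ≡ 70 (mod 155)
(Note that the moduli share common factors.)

92915

Combine the congruences pairwise.
gcd(3485, 155) = 5 and 5 | (70 − 2305), so the pair is consistent; merging gives k ≡ 92915 (mod 108035), where 108035 = lcm(3485, 155).
The solution is unique modulo lcm(3485, 155) = 108035.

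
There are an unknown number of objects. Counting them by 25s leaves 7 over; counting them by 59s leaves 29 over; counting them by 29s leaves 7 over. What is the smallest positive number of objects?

26107

The moduli are pairwise coprime; M = 25·59·29 = 42775.
M/25 = 1711; 1711 ≡ 11 (mod 25); 11·16 ≡ 1, so inverse 16.
M/59 = 725; 725 ≡ 17 (mod 59); 17·7 ≡ 1, so inverse 7.
M/29 = 1475; 1475 ≡ 25 (mod 29); 25·7 ≡ 1, so inverse 7.
N ≡ 7·1711·16 + 29·725·7 + 7·1475·7 = 411082.
411082 mod 42775 = 26107.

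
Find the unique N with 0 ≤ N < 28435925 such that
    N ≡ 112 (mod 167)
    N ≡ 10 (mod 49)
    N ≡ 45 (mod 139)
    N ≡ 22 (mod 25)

5399222

Combine the congruences pairwise.
From N ≡ 112 (mod 167) write N = 112 + 167t. Substituting into N ≡ 10 (mod 49) gives 167t ≡ 45 (mod 49), and since 20⁻¹ ≡ 27 (mod 49), t ≡ 39. Hence N ≡ 112 + 167·39 = 6625 (mod 8183).
From N ≡ 6625 (mod 8183) write N = 6625 + 8183t. Substituting into N ≡ 45 (mod 139) gives 8183t ≡ 92 (mod 139), and since 121⁻¹ ≡ 54 (mod 139), t ≡ 103. Hence N ≡ 6625 + 8183·103 = 849474 (mod 1137437).
From N ≡ 849474 (mod 1137437) write N = 849474 + 1137437t. Substituting into N ≡ 22 (mod 25) gives 1137437t ≡ 23 (mod 25), and since 12⁻¹ ≡ 23 (mod 25), t ≡ 4. Hence N ≡ 849474 + 1137437·4 = 5399222 (mod 28435925).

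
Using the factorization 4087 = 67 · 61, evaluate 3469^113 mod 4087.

3928

Mod 67: 3469 ≡ 52; by Fermat, exponent reduces to 113 mod 66 = 47; 52^47 ≡ 42 (mod 67).
Mod 61: 3469 ≡ 53; by Fermat, exponent reduces to 113 mod 60 = 53; 53^53 ≡ 24 (mod 61).
Combine by CRT: x ≡ 42 (mod 67), x ≡ 24 (mod 61) ⇒ x ≡ 3928 (mod 4087).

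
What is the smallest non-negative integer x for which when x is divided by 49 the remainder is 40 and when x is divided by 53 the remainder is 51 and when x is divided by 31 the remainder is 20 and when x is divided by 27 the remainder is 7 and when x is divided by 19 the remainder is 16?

The moduli are pairwise coprime; N = 49·53·31·27·19 = 41300091.
N/49 = 842859; 842859 ≡ 10 (mod 49); 10·5 ≡ 1, so inverse 5.
N/53 = 779247; 779247 ≡ 41 (mod 53); 41·22 ≡ 1, so inverse 22.
N/31 = 1332261; 1332261 ≡ 5 (mod 31); 5·25 ≡ 1, so inverse 25.
N/27 = 1529633; 1529633 ≡ 2 (mod 27); 2·14 ≡ 1, so inverse 14.
N/19 = 2173689; 2173689 ≡ 13 (mod 19); 13·3 ≡ 1, so inverse 3.
x ≡ 40·842859·5 + 51·779247·22 + 20·1332261·25 + 7·1529633·14 + 16·2173689·3 = 1963258540.
1963258540 mod 41300091 = 22154263.

22154263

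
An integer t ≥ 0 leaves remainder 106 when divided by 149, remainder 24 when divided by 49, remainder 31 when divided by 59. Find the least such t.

The moduli are pairwise coprime; N = 149·49·59 = 430759.
N/149 = 2891; 2891 ≡ 60 (mod 149); 60·77 ≡ 1, so inverse 77.
N/49 = 8791; 8791 ≡ 20 (mod 49); 20·27 ≡ 1, so inverse 27.
N/59 = 7301; 7301 ≡ 44 (mod 59); 44·55 ≡ 1, so inverse 55.
t ≡ 106·2891·77 + 24·8791·27 + 31·7301·55 = 41741115.
41741115 mod 430759 = 388251.

388251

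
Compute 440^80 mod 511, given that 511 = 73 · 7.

Mod 73: 440 ≡ 2; by Fermat, exponent reduces to 80 mod 72 = 8; 2^8 ≡ 37 (mod 73).
Mod 7: 440 ≡ 6; by Fermat, exponent reduces to 80 mod 6 = 2; 6^2 ≡ 1 (mod 7).
Combine by CRT: x ≡ 37 (mod 73), x ≡ 1 (mod 7) ⇒ x ≡ 183 (mod 511).

183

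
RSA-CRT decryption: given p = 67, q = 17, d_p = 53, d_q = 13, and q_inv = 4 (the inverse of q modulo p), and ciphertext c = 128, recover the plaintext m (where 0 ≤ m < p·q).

m₁ = c^(d_p) mod p: c ≡ 61 (mod 67), and 61^53 mod 67 = 12.
m₂ = c^(d_q) mod q: c ≡ 9 (mod 17), and 9^13 mod 17 = 8.
h = q_inv·(m₁ − m₂) mod p = 4·(12 − 8) mod 67 = 16.
m = m₂ + h·q = 8 + 16·17 = 280.

280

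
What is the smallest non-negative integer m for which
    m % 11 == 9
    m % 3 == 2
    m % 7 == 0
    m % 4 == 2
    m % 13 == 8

8666

The moduli are pairwise coprime; N = 11·3·7·4·13 = 12012.
N/11 = 1092; 1092 ≡ 3 (mod 11); 3·4 ≡ 1, so inverse 4.
N/3 = 4004; 4004 ≡ 2 (mod 3); 2·2 ≡ 1, so inverse 2.
N/7 = 1716; 1716 ≡ 1 (mod 7), inverse 1.
N/4 = 3003; 3003 ≡ 3 (mod 4); 3·3 ≡ 1, so inverse 3.
N/13 = 924; 924 ≡ 1 (mod 13), inverse 1.
m ≡ 9·1092·4 + 2·4004·2 + 0·1716·1 + 2·3003·3 + 8·924·1 = 80738.
80738 mod 12012 = 8666.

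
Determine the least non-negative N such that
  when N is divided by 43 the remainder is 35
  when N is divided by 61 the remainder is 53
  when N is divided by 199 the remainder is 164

128519

Combine the congruences pairwise.
From N ≡ 35 (mod 43) write N = 35 + 43t. Substituting into N ≡ 53 (mod 61) gives 43t ≡ 18 (mod 61), and since 43⁻¹ ≡ 44 (mod 61), t ≡ 60. Hence N ≡ 35 + 43·60 = 2615 (mod 2623).
From N ≡ 2615 (mod 2623) write N = 2615 + 2623t. Substituting into N ≡ 164 (mod 199) gives 2623t ≡ 136 (mod 199), and since 36⁻¹ ≡ 94 (mod 199), t ≡ 48. Hence N ≡ 2615 + 2623·48 = 128519 (mod 521977).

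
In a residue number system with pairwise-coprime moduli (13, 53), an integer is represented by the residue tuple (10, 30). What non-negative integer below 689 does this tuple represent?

Combine the congruences pairwise.
From x ≡ 10 (mod 13) write x = 10 + 13t. Substituting into x ≡ 30 (mod 53) gives 13t ≡ 20 (mod 53), and since 13⁻¹ ≡ 49 (mod 53), t ≡ 26. Hence x ≡ 10 + 13·26 = 348 (mod 689).

348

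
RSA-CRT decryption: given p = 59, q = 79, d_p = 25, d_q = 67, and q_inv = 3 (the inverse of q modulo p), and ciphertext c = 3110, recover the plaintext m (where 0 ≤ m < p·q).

m₁ = c^(d_p) mod p: c ≡ 42 (mod 59), and 42^25 mod 59 = 18.
m₂ = c^(d_q) mod q: c ≡ 29 (mod 79), and 29^67 mod 79 = 39.
h = q_inv·(m₁ − m₂) mod p = 3·(18 − 39) mod 59 = 55.
m = m₂ + h·q = 39 + 55·79 = 4384.

4384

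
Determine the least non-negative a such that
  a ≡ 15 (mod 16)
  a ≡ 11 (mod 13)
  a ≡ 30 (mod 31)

The moduli are pairwise coprime; N = 16·13·31 = 6448.
N/16 = 403; 403 ≡ 3 (mod 16); 3·11 ≡ 1, so inverse 11.
N/13 = 496; 496 ≡ 2 (mod 13); 2·7 ≡ 1, so inverse 7.
N/31 = 208; 208 ≡ 22 (mod 31); 22·24 ≡ 1, so inverse 24.
a ≡ 15·403·11 + 11·496·7 + 30·208·24 = 254447.
254447 mod 6448 = 2975.

2975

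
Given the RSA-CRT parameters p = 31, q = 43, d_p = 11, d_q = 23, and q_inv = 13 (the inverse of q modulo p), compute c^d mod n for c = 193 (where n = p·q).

m₁ = c^(d_p) mod p: c ≡ 7 (mod 31), and 7^11 mod 31 = 20.
m₂ = c^(d_q) mod q: c ≡ 21 (mod 43), and 21^23 mod 43 = 11.
h = q_inv·(m₁ − m₂) mod p = 13·(20 − 11) mod 31 = 24.
m = m₂ + h·q = 11 + 24·43 = 1043.

1043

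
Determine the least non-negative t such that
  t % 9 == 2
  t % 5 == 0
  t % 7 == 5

The moduli are pairwise coprime; N = 9·5·7 = 315.
N/9 = 35; 35 ≡ 8 (mod 9); 8·8 ≡ 1, so inverse 8.
N/5 = 63; 63 ≡ 3 (mod 5); 3·2 ≡ 1, so inverse 2.
N/7 = 45; 45 ≡ 3 (mod 7); 3·5 ≡ 1, so inverse 5.
t ≡ 2·35·8 + 0·63·2 + 5·45·5 = 1685.
1685 mod 315 = 110.

110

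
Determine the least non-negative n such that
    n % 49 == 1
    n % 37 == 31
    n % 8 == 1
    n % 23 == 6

173265

Combine the congruences pairwise.
From n ≡ 1 (mod 49) write n = 1 + 49t. Substituting into n ≡ 31 (mod 37) gives 49t ≡ 30 (mod 37), and since 12⁻¹ ≡ 34 (mod 37), t ≡ 21. Hence n ≡ 1 + 49·21 = 1030 (mod 1813).
From n ≡ 1030 (mod 1813) write n = 1030 + 1813t. Substituting into n ≡ 1 (mod 8) gives 1813t ≡ 3 (mod 8), and since 5⁻¹ ≡ 5 (mod 8), t ≡ 7. Hence n ≡ 1030 + 1813·7 = 13721 (mod 14504).
From n ≡ 13721 (mod 14504) write n = 13721 + 14504t. Substituting into n ≡ 6 (mod 23) gives 14504t ≡ 16 (mod 23), and since 14⁻¹ ≡ 5 (mod 23), t ≡ 11. Hence n ≡ 13721 + 14504·11 = 173265 (mod 333592).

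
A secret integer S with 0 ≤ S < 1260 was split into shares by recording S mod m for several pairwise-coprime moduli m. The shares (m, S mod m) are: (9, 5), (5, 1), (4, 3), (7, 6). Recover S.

The moduli are pairwise coprime; N = 9·5·4·7 = 1260.
N/9 = 140; 140 ≡ 5 (mod 9); 5·2 ≡ 1, so inverse 2.
N/5 = 252; 252 ≡ 2 (mod 5); 2·3 ≡ 1, so inverse 3.
N/4 = 315; 315 ≡ 3 (mod 4); 3·3 ≡ 1, so inverse 3.
N/7 = 180; 180 ≡ 5 (mod 7); 5·3 ≡ 1, so inverse 3.
S ≡ 5·140·2 + 1·252·3 + 3·315·3 + 6·180·3 = 8231.
8231 mod 1260 = 671.

671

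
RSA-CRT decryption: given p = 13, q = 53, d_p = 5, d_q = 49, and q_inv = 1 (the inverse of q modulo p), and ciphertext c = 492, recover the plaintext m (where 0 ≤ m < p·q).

293

m₁ = c^(d_p) mod p: c ≡ 11 (mod 13), and 11^5 mod 13 = 7.
m₂ = c^(d_q) mod q: c ≡ 15 (mod 53), and 15^49 mod 53 = 28.
h = q_inv·(m₁ − m₂) mod p = 1·(7 − 28) mod 13 = 5.
m = m₂ + h·q = 28 + 5·53 = 293.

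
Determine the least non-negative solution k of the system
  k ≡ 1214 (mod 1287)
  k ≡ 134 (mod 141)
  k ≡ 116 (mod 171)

Combine the congruences pairwise.
gcd(1287, 141) = 3 and 3 | (134 − 1214), so the pair is consistent; merging gives k ≡ 44972 (mod 60489), where 60489 = lcm(1287, 141).
gcd(60489, 171) = 9 and 9 | (116 − 44972), so the pair is consistent; merging gives k ≡ 347417 (mod 1149291), where 1149291 = lcm(60489, 171).
The solution is unique modulo lcm(1287, 141, 171) = 1149291.

347417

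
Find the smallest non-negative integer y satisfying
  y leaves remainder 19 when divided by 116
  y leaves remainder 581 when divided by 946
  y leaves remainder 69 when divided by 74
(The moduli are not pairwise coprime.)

gcd(116, 946) = 2 and 2 | (581 − 19), so the pair is consistent; merging gives y ≡ 1527 (mod 54868), where 54868 = lcm(116, 946).
gcd(54868, 74) = 2 and 2 | (69 − 1527), so the pair is consistent; merging gives y ≡ 275867 (mod 2030116), where 2030116 = lcm(54868, 74).
The solution is unique modulo lcm(116, 946, 74) = 2030116.

275867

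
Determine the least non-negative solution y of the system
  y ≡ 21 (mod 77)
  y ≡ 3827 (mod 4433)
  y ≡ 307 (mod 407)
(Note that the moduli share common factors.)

194446

Combine the congruences pairwise.
gcd(77, 4433) = 11 and 11 | (3827 − 21), so the pair is consistent; merging gives y ≡ 8260 (mod 31031), where 31031 = lcm(77, 4433).
gcd(31031, 407) = 11 and 11 | (307 − 8260), so the pair is consistent; merging gives y ≡ 194446 (mod 1148147), where 1148147 = lcm(31031, 407).
The solution is unique modulo lcm(77, 4433, 407) = 1148147.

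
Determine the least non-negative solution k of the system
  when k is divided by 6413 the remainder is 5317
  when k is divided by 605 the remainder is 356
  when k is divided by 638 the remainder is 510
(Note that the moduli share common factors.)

1178896

gcd(6413, 605) = 121 and 121 | (356 − 5317), so the pair is consistent; merging gives k ≡ 24556 (mod 32065), where 32065 = lcm(6413, 605).
gcd(32065, 638) = 11 and 11 | (510 − 24556), so the pair is consistent; merging gives k ≡ 1178896 (mod 1859770), where 1859770 = lcm(32065, 638).
The solution is unique modulo lcm(6413, 605, 638) = 1859770.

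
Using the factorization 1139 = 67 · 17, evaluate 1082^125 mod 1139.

160

Mod 67: 1082 ≡ 10; by Fermat, exponent reduces to 125 mod 66 = 59; 10^59 ≡ 26 (mod 67).
Mod 17: 1082 ≡ 11; by Fermat, exponent reduces to 125 mod 16 = 13; 11^13 ≡ 7 (mod 17).
Combine by CRT: x ≡ 26 (mod 67), x ≡ 7 (mod 17) ⇒ x ≡ 160 (mod 1139).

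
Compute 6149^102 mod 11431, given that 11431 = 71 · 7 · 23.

Mod 71: 6149 ≡ 43; by Fermat, exponent reduces to 102 mod 70 = 32; 43^32 ≡ 60 (mod 71).
Mod 7: 6149 ≡ 3; since 6 | 102, by Fermat 3^102 ≡ 1 (mod 7).
Mod 23: 6149 ≡ 8; by Fermat, exponent reduces to 102 mod 22 = 14; 8^14 ≡ 6 (mod 23).
Combine by CRT: x ≡ 60 (mod 71), x ≡ 1 (mod 7), x ≡ 6 (mod 23) ⇒ x ≡ 6308 (mod 11431).

6308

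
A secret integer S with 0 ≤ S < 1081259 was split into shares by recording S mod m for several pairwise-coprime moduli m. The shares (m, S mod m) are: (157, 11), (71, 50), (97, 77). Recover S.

71760

The moduli are pairwise coprime; N = 157·71·97 = 1081259.
N/157 = 6887; 6887 ≡ 136 (mod 157); 136·142 ≡ 1, so inverse 142.
N/71 = 15229; 15229 ≡ 35 (mod 71); 35·69 ≡ 1, so inverse 69.
N/97 = 11147; 11147 ≡ 89 (mod 97); 89·12 ≡ 1, so inverse 12.
S ≡ 11·6887·142 + 50·15229·69 + 77·11147·12 = 73597372.
73597372 mod 1081259 = 71760.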